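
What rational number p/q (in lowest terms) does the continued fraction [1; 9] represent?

Start with 9.
1 + 1/(9/1) = 1 + 1/9 = 10/9

10/9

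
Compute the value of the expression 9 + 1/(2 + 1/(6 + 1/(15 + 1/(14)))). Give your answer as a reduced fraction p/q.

26219/2771

Collapse the nested fraction from the inside out:
Start with 14.
15 + 1/(14/1) = 15 + 1/14 = 211/14
6 + 1/(211/14) = 6 + 14/211 = 1280/211
2 + 1/(1280/211) = 2 + 211/1280 = 2771/1280
9 + 1/(2771/1280) = 9 + 1280/2771 = 26219/2771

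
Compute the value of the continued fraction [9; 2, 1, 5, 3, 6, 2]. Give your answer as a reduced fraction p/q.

a_0 = 9: 9/1
a_1 = 2: 19/2
a_2 = 1: 28/3
a_3 = 5: 159/17
a_4 = 3: 505/54
a_5 = 6: 3189/341
a_6 = 2: 6883/736

6883/736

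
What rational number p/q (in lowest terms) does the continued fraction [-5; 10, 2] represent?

Start with 2.
10 + 1/(2/1) = 10 + 1/2 = 21/2
-5 + 1/(21/2) = -5 + 2/21 = -103/21

-103/21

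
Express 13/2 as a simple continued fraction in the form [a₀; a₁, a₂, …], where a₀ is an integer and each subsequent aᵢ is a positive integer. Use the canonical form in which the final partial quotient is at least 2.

⌊13/2⌋ = 6, remainder 1
⌊2/1⌋ = 2, remainder 0

[6; 2]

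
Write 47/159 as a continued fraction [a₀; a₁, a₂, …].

[0; 3, 2, 1, 1, 1, 1, 3]

Apply division with remainder until the remainder is 0:
⌊47/159⌋ = 0, remainder 47
⌊159/47⌋ = 3, remainder 18
⌊47/18⌋ = 2, remainder 11
⌊18/11⌋ = 1, remainder 7
⌊11/7⌋ = 1, remainder 4
⌊7/4⌋ = 1, remainder 3
⌊4/3⌋ = 1, remainder 1
⌊3/1⌋ = 3, remainder 0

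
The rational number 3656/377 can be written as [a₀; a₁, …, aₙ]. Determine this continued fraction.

[9; 1, 2, 3, 3, 1, 8]

Apply division with remainder until the remainder is 0:
⌊3656/377⌋ = 9, remainder 263
⌊377/263⌋ = 1, remainder 114
⌊263/114⌋ = 2, remainder 35
⌊114/35⌋ = 3, remainder 9
⌊35/9⌋ = 3, remainder 8
⌊9/8⌋ = 1, remainder 1
⌊8/1⌋ = 8, remainder 0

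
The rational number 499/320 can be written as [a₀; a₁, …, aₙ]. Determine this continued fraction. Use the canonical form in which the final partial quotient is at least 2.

[1; 1, 1, 3, 1, 2, 2, 5]

⌊499/320⌋ = 1, remainder 179
⌊320/179⌋ = 1, remainder 141
⌊179/141⌋ = 1, remainder 38
⌊141/38⌋ = 3, remainder 27
⌊38/27⌋ = 1, remainder 11
⌊27/11⌋ = 2, remainder 5
⌊11/5⌋ = 2, remainder 1
⌊5/1⌋ = 5, remainder 0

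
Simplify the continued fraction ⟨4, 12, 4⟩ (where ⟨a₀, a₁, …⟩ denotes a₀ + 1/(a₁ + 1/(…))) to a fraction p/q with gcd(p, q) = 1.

Starting at the tail and folding back:
Start with 4.
12 + 1/(4/1) = 12 + 1/4 = 49/4
4 + 1/(49/4) = 4 + 4/49 = 200/49

200/49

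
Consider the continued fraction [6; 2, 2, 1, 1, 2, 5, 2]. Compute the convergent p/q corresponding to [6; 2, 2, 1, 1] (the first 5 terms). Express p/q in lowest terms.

Start with 1.
1 + 1/(1/1) = 1 + 1/1 = 2/1
2 + 1/(2/1) = 2 + 1/2 = 5/2
2 + 1/(5/2) = 2 + 2/5 = 12/5
6 + 1/(12/5) = 6 + 5/12 = 77/12

77/12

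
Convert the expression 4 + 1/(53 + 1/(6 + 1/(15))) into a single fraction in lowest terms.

Work from the innermost term outward:
Start with 15.
6 + 1/(15/1) = 6 + 1/15 = 91/15
53 + 1/(91/15) = 53 + 15/91 = 4838/91
4 + 1/(4838/91) = 4 + 91/4838 = 19443/4838

19443/4838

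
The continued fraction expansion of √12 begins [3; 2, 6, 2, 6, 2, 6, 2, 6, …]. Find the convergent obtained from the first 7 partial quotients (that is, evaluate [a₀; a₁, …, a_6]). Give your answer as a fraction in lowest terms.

8733/2521

Start with 6.
2 + 1/(6/1) = 2 + 1/6 = 13/6
6 + 1/(13/6) = 6 + 6/13 = 84/13
2 + 1/(84/13) = 2 + 13/84 = 181/84
6 + 1/(181/84) = 6 + 84/181 = 1170/181
2 + 1/(1170/181) = 2 + 181/1170 = 2521/1170
3 + 1/(2521/1170) = 3 + 1170/2521 = 8733/2521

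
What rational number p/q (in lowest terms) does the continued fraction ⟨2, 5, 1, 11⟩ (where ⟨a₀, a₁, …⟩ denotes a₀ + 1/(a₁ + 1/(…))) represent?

Build up convergents one term at a time:
a_0 = 2: 2/1
a_1 = 5: 11/5
a_2 = 1: 13/6
a_3 = 11: 154/71

154/71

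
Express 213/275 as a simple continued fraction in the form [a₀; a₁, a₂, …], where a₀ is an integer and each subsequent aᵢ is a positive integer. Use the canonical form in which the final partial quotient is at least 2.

[0; 1, 3, 2, 3, 2, 1, 2]

Apply division with remainder until the remainder is 0:
⌊213/275⌋ = 0, remainder 213
⌊275/213⌋ = 1, remainder 62
⌊213/62⌋ = 3, remainder 27
⌊62/27⌋ = 2, remainder 8
⌊27/8⌋ = 3, remainder 3
⌊8/3⌋ = 2, remainder 2
⌊3/2⌋ = 1, remainder 1
⌊2/1⌋ = 2, remainder 0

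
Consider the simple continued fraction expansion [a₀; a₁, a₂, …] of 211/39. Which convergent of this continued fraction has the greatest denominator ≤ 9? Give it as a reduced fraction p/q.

27/5

List convergents until the denominator exceeds the bound:
a_0 = 5: 5/1  (≤ bound)
a_1 = 2: 11/2  (≤ bound)
a_2 = 2: 27/5  (≤ bound)
a_3 = 3: 92/17  (> 9, stop)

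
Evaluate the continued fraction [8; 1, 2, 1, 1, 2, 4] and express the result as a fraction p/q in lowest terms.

689/79

Compute successive convergents:
a_0 = 8: 8/1
a_1 = 1: 9/1
a_2 = 2: 26/3
a_3 = 1: 35/4
a_4 = 1: 61/7
a_5 = 2: 157/18
a_6 = 4: 689/79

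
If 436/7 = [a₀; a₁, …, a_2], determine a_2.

436 = 62·7 + 2, so a_0 = 62
7 = 3·2 + 1, so a_1 = 3
2 = 2·1 + 0, so a_2 = 2

2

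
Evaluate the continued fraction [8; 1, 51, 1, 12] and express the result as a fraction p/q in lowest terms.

6179/688

Start with 12.
1 + 1/(12/1) = 1 + 1/12 = 13/12
51 + 1/(13/12) = 51 + 12/13 = 675/13
1 + 1/(675/13) = 1 + 13/675 = 688/675
8 + 1/(688/675) = 8 + 675/688 = 6179/688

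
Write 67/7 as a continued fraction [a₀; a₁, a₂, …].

67 ÷ 7 → quotient 9, remainder 4
7 ÷ 4 → quotient 1, remainder 3
4 ÷ 3 → quotient 1, remainder 1
3 ÷ 1 → quotient 3, remainder 0

[9; 1, 1, 3]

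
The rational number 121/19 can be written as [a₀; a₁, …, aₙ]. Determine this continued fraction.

[6; 2, 1, 2, 2]

⌊121/19⌋ = 6, remainder 7
⌊19/7⌋ = 2, remainder 5
⌊7/5⌋ = 1, remainder 2
⌊5/2⌋ = 2, remainder 1
⌊2/1⌋ = 2, remainder 0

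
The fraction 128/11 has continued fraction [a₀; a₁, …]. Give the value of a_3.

128 ÷ 11 → quotient 11, remainder 7
11 ÷ 7 → quotient 1, remainder 4
7 ÷ 4 → quotient 1, remainder 3
4 ÷ 3 → quotient 1, remainder 1

1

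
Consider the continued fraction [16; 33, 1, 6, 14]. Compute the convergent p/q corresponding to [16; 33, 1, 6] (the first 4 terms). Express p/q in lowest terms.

3799/237

Collapse the nested fraction from the inside out:
Start with 6.
1 + 1/(6/1) = 1 + 1/6 = 7/6
33 + 1/(7/6) = 33 + 6/7 = 237/7
16 + 1/(237/7) = 16 + 7/237 = 3799/237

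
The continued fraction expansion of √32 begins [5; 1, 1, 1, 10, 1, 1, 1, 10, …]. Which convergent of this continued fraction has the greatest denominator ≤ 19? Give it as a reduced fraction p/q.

a_0 = 5: 5/1  (≤ bound)
a_1 = 1: 6/1  (≤ bound)
a_2 = 1: 11/2  (≤ bound)
a_3 = 1: 17/3  (≤ bound)
a_4 = 10: 181/32  (> 19, stop)

17/3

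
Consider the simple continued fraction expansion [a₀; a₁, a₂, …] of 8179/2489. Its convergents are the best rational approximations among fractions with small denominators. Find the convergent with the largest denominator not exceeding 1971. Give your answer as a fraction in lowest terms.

1367/416

a_0 = 3: 3/1  (≤ bound)
a_1 = 3: 10/3  (≤ bound)
a_2 = 2: 23/7  (≤ bound)
a_3 = 58: 1344/409  (≤ bound)
a_4 = 1: 1367/416  (≤ bound)
a_5 = 5: 8179/2489  (> 1971, stop)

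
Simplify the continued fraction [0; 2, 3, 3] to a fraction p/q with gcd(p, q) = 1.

Build up convergents one term at a time:
a_0 = 0: 0/1
a_1 = 2: 1/2
a_2 = 3: 3/7
a_3 = 3: 10/23

10/23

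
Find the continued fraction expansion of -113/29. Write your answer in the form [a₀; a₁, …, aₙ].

Repeatedly divide and take the remainder:
⌊-113/29⌋ = -4, remainder 3
⌊29/3⌋ = 9, remainder 2
⌊3/2⌋ = 1, remainder 1
⌊2/1⌋ = 2, remainder 0

[-4; 9, 1, 2]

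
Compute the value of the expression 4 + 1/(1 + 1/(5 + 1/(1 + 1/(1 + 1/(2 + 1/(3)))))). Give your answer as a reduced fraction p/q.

Start with 3.
2 + 1/(3/1) = 2 + 1/3 = 7/3
1 + 1/(7/3) = 1 + 3/7 = 10/7
1 + 1/(10/7) = 1 + 7/10 = 17/10
5 + 1/(17/10) = 5 + 10/17 = 95/17
1 + 1/(95/17) = 1 + 17/95 = 112/95
4 + 1/(112/95) = 4 + 95/112 = 543/112

543/112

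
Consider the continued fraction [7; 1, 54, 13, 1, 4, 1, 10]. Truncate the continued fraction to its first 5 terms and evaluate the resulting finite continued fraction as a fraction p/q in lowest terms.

Compute successive convergents:
a_0 = 7: 7/1
a_1 = 1: 8/1
a_2 = 54: 439/55
a_3 = 13: 5715/716
a_4 = 1: 6154/771

6154/771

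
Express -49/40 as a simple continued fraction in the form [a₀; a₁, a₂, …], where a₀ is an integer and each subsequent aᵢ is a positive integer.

[-2; 1, 3, 2, 4]

Run the Euclidean algorithm, recording each quotient:
⌊-49/40⌋ = -2, remainder 31
⌊40/31⌋ = 1, remainder 9
⌊31/9⌋ = 3, remainder 4
⌊9/4⌋ = 2, remainder 1
⌊4/1⌋ = 4, remainder 0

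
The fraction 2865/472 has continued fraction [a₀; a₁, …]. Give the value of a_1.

Repeatedly divide and take the remainder:
2865 ÷ 472 → quotient 6, remainder 33
472 ÷ 33 → quotient 14, remainder 10

14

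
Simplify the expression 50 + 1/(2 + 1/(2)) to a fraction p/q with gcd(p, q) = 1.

252/5

Start with 2.
2 + 1/(2/1) = 2 + 1/2 = 5/2
50 + 1/(5/2) = 50 + 2/5 = 252/5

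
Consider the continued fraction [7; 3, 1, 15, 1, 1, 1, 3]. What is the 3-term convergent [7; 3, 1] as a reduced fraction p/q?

29/4

Work from the innermost term outward:
Start with 1.
3 + 1/(1/1) = 3 + 1/1 = 4/1
7 + 1/(4/1) = 7 + 1/4 = 29/4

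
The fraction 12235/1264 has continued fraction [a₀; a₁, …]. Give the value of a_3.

8

⌊12235/1264⌋ = 9, remainder 859
⌊1264/859⌋ = 1, remainder 405
⌊859/405⌋ = 2, remainder 49
⌊405/49⌋ = 8, remainder 13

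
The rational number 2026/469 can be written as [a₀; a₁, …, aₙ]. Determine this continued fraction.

[4; 3, 7, 1, 8, 2]

2026 = 4·469 + 150, so a_0 = 4
469 = 3·150 + 19, so a_1 = 3
150 = 7·19 + 17, so a_2 = 7
19 = 1·17 + 2, so a_3 = 1
17 = 8·2 + 1, so a_4 = 8
2 = 2·1 + 0, so a_5 = 2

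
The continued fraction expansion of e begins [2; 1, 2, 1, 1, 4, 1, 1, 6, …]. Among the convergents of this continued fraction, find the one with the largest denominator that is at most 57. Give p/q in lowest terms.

List convergents until the denominator exceeds the bound:
a_0 = 2: 2/1  (≤ bound)
a_1 = 1: 3/1  (≤ bound)
a_2 = 2: 8/3  (≤ bound)
a_3 = 1: 11/4  (≤ bound)
a_4 = 1: 19/7  (≤ bound)
a_5 = 4: 87/32  (≤ bound)
a_6 = 1: 106/39  (≤ bound)
a_7 = 1: 193/71  (> 57, stop)

106/39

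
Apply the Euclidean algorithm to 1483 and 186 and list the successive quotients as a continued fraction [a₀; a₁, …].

⌊1483/186⌋ = 7, remainder 181
⌊186/181⌋ = 1, remainder 5
⌊181/5⌋ = 36, remainder 1
⌊5/1⌋ = 5, remainder 0

[7; 1, 36, 5]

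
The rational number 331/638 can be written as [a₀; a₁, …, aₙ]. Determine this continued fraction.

[0; 1, 1, 12, 1, 3, 1, 4]

⌊331/638⌋ = 0, remainder 331
⌊638/331⌋ = 1, remainder 307
⌊331/307⌋ = 1, remainder 24
⌊307/24⌋ = 12, remainder 19
⌊24/19⌋ = 1, remainder 5
⌊19/5⌋ = 3, remainder 4
⌊5/4⌋ = 1, remainder 1
⌊4/1⌋ = 4, remainder 0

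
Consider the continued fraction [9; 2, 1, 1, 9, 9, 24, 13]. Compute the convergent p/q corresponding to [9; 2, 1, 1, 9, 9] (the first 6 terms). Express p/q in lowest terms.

4106/437

a_0 = 9: 9/1
a_1 = 2: 19/2
a_2 = 1: 28/3
a_3 = 1: 47/5
a_4 = 9: 451/48
a_5 = 9: 4106/437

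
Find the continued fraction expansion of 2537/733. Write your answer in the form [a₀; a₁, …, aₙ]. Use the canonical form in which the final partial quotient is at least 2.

[3; 2, 5, 1, 13, 4]

⌊2537/733⌋ = 3, remainder 338
⌊733/338⌋ = 2, remainder 57
⌊338/57⌋ = 5, remainder 53
⌊57/53⌋ = 1, remainder 4
⌊53/4⌋ = 13, remainder 1
⌊4/1⌋ = 4, remainder 0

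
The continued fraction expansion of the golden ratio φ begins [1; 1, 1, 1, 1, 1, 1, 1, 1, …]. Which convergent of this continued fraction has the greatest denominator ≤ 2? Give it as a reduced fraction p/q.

3/2

a_0 = 1: 1/1  (≤ bound)
a_1 = 1: 2/1  (≤ bound)
a_2 = 1: 3/2  (≤ bound)
a_3 = 1: 5/3  (> 2, stop)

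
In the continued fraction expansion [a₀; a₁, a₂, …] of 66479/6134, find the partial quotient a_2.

66479 ÷ 6134 → quotient 10, remainder 5139
6134 ÷ 5139 → quotient 1, remainder 995
5139 ÷ 995 → quotient 5, remainder 164

5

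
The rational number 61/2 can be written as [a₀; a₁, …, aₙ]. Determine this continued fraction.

Apply division with remainder until the remainder is 0:
61 ÷ 2 → quotient 30, remainder 1
2 ÷ 1 → quotient 2, remainder 0

[30; 2]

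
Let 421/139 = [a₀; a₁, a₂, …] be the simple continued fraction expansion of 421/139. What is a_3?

Run the Euclidean algorithm, recording each quotient:
421 = 3·139 + 4, so a_0 = 3
139 = 34·4 + 3, so a_1 = 34
4 = 1·3 + 1, so a_2 = 1
3 = 3·1 + 0, so a_3 = 3

3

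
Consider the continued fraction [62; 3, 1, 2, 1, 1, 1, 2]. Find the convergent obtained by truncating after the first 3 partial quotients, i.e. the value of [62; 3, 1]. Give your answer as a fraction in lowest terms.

249/4

a_0 = 62: 62/1
a_1 = 3: 187/3
a_2 = 1: 249/4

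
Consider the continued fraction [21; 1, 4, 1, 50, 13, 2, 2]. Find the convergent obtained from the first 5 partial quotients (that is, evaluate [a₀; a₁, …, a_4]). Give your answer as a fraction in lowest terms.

6659/305

Collapse the nested fraction from the inside out:
Start with 50.
1 + 1/(50/1) = 1 + 1/50 = 51/50
4 + 1/(51/50) = 4 + 50/51 = 254/51
1 + 1/(254/51) = 1 + 51/254 = 305/254
21 + 1/(305/254) = 21 + 254/305 = 6659/305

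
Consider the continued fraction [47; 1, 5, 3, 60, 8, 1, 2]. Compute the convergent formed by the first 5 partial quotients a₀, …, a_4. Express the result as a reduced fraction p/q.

54827/1146

Start with 60.
3 + 1/(60/1) = 3 + 1/60 = 181/60
5 + 1/(181/60) = 5 + 60/181 = 965/181
1 + 1/(965/181) = 1 + 181/965 = 1146/965
47 + 1/(1146/965) = 47 + 965/1146 = 54827/1146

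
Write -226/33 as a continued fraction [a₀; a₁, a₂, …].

Run the Euclidean algorithm, recording each quotient:
-226 = -7·33 + 5, so a_0 = -7
33 = 6·5 + 3, so a_1 = 6
5 = 1·3 + 2, so a_2 = 1
3 = 1·2 + 1, so a_3 = 1
2 = 2·1 + 0, so a_4 = 2

[-7; 6, 1, 1, 2]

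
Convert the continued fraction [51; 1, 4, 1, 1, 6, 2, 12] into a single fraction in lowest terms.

Start with 12.
2 + 1/(12/1) = 2 + 1/12 = 25/12
6 + 1/(25/12) = 6 + 12/25 = 162/25
1 + 1/(162/25) = 1 + 25/162 = 187/162
1 + 1/(187/162) = 1 + 162/187 = 349/187
4 + 1/(349/187) = 4 + 187/349 = 1583/349
1 + 1/(1583/349) = 1 + 349/1583 = 1932/1583
51 + 1/(1932/1583) = 51 + 1583/1932 = 100115/1932

100115/1932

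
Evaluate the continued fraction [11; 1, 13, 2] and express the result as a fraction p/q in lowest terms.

346/29

Collapse the nested fraction from the inside out:
Start with 2.
13 + 1/(2/1) = 13 + 1/2 = 27/2
1 + 1/(27/2) = 1 + 2/27 = 29/27
11 + 1/(29/27) = 11 + 27/29 = 346/29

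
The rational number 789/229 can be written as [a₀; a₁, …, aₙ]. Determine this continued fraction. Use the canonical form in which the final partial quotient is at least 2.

[3; 2, 4, 12, 2]

Apply division with remainder until the remainder is 0:
789 = 3·229 + 102, so a_0 = 3
229 = 2·102 + 25, so a_1 = 2
102 = 4·25 + 2, so a_2 = 4
25 = 12·2 + 1, so a_3 = 12
2 = 2·1 + 0, so a_4 = 2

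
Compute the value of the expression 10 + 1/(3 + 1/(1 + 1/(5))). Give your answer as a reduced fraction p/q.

a_0 = 10: 10/1
a_1 = 3: 31/3
a_2 = 1: 41/4
a_3 = 5: 236/23

236/23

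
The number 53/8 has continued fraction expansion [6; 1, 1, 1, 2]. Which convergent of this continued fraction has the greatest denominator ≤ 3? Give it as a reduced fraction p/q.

20/3

a_0 = 6: 6/1  (≤ bound)
a_1 = 1: 7/1  (≤ bound)
a_2 = 1: 13/2  (≤ bound)
a_3 = 1: 20/3  (≤ bound)
a_4 = 2: 53/8  (> 3, stop)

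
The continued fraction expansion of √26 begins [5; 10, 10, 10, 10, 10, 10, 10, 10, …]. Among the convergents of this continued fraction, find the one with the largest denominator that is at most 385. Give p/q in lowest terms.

List convergents until the denominator exceeds the bound:
a_0 = 5: 5/1  (≤ bound)
a_1 = 10: 51/10  (≤ bound)
a_2 = 10: 515/101  (≤ bound)
a_3 = 10: 5201/1020  (> 385, stop)

515/101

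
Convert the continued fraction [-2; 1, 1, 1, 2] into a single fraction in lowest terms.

Build up convergents one term at a time:
a_0 = -2: -2/1
a_1 = 1: -1/1
a_2 = 1: -3/2
a_3 = 1: -4/3
a_4 = 2: -11/8

-11/8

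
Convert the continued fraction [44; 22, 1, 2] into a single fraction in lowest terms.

2995/68

Use the convergent recurrence hₖ = aₖ·hₖ₋₁ + hₖ₋₂ (and likewise for the denominators kₖ):
a_0 = 44: 44/1
a_1 = 22: 969/22
a_2 = 1: 1013/23
a_3 = 2: 2995/68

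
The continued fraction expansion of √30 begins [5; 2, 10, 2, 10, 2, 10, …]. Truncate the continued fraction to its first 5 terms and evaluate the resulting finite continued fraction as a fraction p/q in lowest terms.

2525/461

Work from the innermost term outward:
Start with 10.
2 + 1/(10/1) = 2 + 1/10 = 21/10
10 + 1/(21/10) = 10 + 10/21 = 220/21
2 + 1/(220/21) = 2 + 21/220 = 461/220
5 + 1/(461/220) = 5 + 220/461 = 2525/461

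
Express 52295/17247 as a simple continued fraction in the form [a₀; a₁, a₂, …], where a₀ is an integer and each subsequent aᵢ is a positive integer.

52295 ÷ 17247 → quotient 3, remainder 554
17247 ÷ 554 → quotient 31, remainder 73
554 ÷ 73 → quotient 7, remainder 43
73 ÷ 43 → quotient 1, remainder 30
43 ÷ 30 → quotient 1, remainder 13
30 ÷ 13 → quotient 2, remainder 4
13 ÷ 4 → quotient 3, remainder 1
4 ÷ 1 → quotient 4, remainder 0

[3; 31, 7, 1, 1, 2, 3, 4]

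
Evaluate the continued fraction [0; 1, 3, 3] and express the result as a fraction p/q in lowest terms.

Collapse the nested fraction from the inside out:
Start with 3.
3 + 1/(3/1) = 3 + 1/3 = 10/3
1 + 1/(10/3) = 1 + 3/10 = 13/10
0 + 1/(13/10) = 0 + 10/13 = 10/13

10/13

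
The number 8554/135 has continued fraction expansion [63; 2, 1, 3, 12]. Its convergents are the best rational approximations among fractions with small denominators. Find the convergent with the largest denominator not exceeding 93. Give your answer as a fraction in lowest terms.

a_0 = 63: 63/1  (≤ bound)
a_1 = 2: 127/2  (≤ bound)
a_2 = 1: 190/3  (≤ bound)
a_3 = 3: 697/11  (≤ bound)
a_4 = 12: 8554/135  (> 93, stop)

697/11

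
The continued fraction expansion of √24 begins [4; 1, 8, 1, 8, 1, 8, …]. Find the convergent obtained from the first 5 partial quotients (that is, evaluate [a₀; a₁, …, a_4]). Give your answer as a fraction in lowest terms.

436/89

Start with 8.
1 + 1/(8/1) = 1 + 1/8 = 9/8
8 + 1/(9/8) = 8 + 8/9 = 80/9
1 + 1/(80/9) = 1 + 9/80 = 89/80
4 + 1/(89/80) = 4 + 80/89 = 436/89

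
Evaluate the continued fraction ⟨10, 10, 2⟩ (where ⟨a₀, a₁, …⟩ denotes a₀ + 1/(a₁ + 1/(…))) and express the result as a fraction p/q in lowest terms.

212/21

Use the convergent recurrence hₖ = aₖ·hₖ₋₁ + hₖ₋₂ (and likewise for the denominators kₖ):
a_0 = 10: 10/1
a_1 = 10: 101/10
a_2 = 2: 212/21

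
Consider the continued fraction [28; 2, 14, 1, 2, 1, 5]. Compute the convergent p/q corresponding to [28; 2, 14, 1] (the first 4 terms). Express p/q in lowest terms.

Start with 1.
14 + 1/(1/1) = 14 + 1/1 = 15/1
2 + 1/(15/1) = 2 + 1/15 = 31/15
28 + 1/(31/15) = 28 + 15/31 = 883/31

883/31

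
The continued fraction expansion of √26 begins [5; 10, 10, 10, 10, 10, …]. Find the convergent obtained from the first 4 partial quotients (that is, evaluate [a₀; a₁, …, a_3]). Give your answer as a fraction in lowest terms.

5201/1020

a_0 = 5: 5/1
a_1 = 10: 51/10
a_2 = 10: 515/101
a_3 = 10: 5201/1020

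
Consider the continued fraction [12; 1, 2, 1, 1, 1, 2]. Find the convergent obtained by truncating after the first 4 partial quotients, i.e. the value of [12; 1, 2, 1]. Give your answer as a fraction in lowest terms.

a_0 = 12: 12/1
a_1 = 1: 13/1
a_2 = 2: 38/3
a_3 = 1: 51/4

51/4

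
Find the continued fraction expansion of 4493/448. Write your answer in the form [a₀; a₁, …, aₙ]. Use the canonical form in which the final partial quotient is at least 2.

[10; 34, 2, 6]

Run the Euclidean algorithm, recording each quotient:
⌊4493/448⌋ = 10, remainder 13
⌊448/13⌋ = 34, remainder 6
⌊13/6⌋ = 2, remainder 1
⌊6/1⌋ = 6, remainder 0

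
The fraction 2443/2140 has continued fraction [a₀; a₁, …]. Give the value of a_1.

7

2443 = 1·2140 + 303, so a_0 = 1
2140 = 7·303 + 19, so a_1 = 7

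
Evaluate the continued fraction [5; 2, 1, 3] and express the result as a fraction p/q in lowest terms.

Build up convergents one term at a time:
a_0 = 5: 5/1
a_1 = 2: 11/2
a_2 = 1: 16/3
a_3 = 3: 59/11

59/11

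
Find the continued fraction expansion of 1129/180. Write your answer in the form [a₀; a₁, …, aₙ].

[6; 3, 1, 2, 16]

1129 ÷ 180 → quotient 6, remainder 49
180 ÷ 49 → quotient 3, remainder 33
49 ÷ 33 → quotient 1, remainder 16
33 ÷ 16 → quotient 2, remainder 1
16 ÷ 1 → quotient 16, remainder 0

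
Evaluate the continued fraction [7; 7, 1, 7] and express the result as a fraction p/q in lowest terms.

Build up convergents one term at a time:
a_0 = 7: 7/1
a_1 = 7: 50/7
a_2 = 1: 57/8
a_3 = 7: 449/63

449/63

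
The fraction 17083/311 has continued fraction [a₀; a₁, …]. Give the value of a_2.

17083 = 54·311 + 289, so a_0 = 54
311 = 1·289 + 22, so a_1 = 1
289 = 13·22 + 3, so a_2 = 13

13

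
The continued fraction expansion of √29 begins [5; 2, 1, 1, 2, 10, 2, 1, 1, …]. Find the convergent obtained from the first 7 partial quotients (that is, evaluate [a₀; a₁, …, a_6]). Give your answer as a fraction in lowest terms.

a_0 = 5: 5/1
a_1 = 2: 11/2
a_2 = 1: 16/3
a_3 = 1: 27/5
a_4 = 2: 70/13
a_5 = 10: 727/135
a_6 = 2: 1524/283

1524/283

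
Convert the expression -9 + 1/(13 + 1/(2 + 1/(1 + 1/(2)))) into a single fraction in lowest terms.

-955/107

Start with 2.
1 + 1/(2/1) = 1 + 1/2 = 3/2
2 + 1/(3/2) = 2 + 2/3 = 8/3
13 + 1/(8/3) = 13 + 3/8 = 107/8
-9 + 1/(107/8) = -9 + 8/107 = -955/107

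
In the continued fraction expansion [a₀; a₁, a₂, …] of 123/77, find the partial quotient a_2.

Run the Euclidean algorithm, recording each quotient:
123 ÷ 77 → quotient 1, remainder 46
77 ÷ 46 → quotient 1, remainder 31
46 ÷ 31 → quotient 1, remainder 15

1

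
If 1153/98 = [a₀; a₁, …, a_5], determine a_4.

1

Repeatedly divide and take the remainder:
1153 ÷ 98 → quotient 11, remainder 75
98 ÷ 75 → quotient 1, remainder 23
75 ÷ 23 → quotient 3, remainder 6
23 ÷ 6 → quotient 3, remainder 5
6 ÷ 5 → quotient 1, remainder 1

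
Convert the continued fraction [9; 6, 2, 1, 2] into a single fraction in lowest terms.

Start with 2.
1 + 1/(2/1) = 1 + 1/2 = 3/2
2 + 1/(3/2) = 2 + 2/3 = 8/3
6 + 1/(8/3) = 6 + 3/8 = 51/8
9 + 1/(51/8) = 9 + 8/51 = 467/51

467/51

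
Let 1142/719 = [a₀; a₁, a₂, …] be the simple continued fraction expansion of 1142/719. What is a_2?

1

⌊1142/719⌋ = 1, remainder 423
⌊719/423⌋ = 1, remainder 296
⌊423/296⌋ = 1, remainder 127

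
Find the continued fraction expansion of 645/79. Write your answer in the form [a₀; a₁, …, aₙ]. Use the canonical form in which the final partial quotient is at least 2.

Run the Euclidean algorithm, recording each quotient:
⌊645/79⌋ = 8, remainder 13
⌊79/13⌋ = 6, remainder 1
⌊13/1⌋ = 13, remainder 0

[8; 6, 13]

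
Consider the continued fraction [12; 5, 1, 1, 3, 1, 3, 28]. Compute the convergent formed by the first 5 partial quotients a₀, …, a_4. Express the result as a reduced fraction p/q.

475/39

Compute successive convergents:
a_0 = 12: 12/1
a_1 = 5: 61/5
a_2 = 1: 73/6
a_3 = 1: 134/11
a_4 = 3: 475/39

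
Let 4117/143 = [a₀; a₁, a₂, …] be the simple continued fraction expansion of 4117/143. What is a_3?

1

4117 = 28·143 + 113, so a_0 = 28
143 = 1·113 + 30, so a_1 = 1
113 = 3·30 + 23, so a_2 = 3
30 = 1·23 + 7, so a_3 = 1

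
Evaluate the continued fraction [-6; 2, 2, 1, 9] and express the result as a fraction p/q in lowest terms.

-379/68

Collapse the nested fraction from the inside out:
Start with 9.
1 + 1/(9/1) = 1 + 1/9 = 10/9
2 + 1/(10/9) = 2 + 9/10 = 29/10
2 + 1/(29/10) = 2 + 10/29 = 68/29
-6 + 1/(68/29) = -6 + 29/68 = -379/68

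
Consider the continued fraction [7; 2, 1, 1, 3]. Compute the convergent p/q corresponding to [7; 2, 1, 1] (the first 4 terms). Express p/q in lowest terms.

Build up convergents one term at a time:
a_0 = 7: 7/1
a_1 = 2: 15/2
a_2 = 1: 22/3
a_3 = 1: 37/5

37/5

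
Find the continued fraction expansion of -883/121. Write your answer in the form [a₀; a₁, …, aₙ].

-883 = -8·121 + 85, so a_0 = -8
121 = 1·85 + 36, so a_1 = 1
85 = 2·36 + 13, so a_2 = 2
36 = 2·13 + 10, so a_3 = 2
13 = 1·10 + 3, so a_4 = 1
10 = 3·3 + 1, so a_5 = 3
3 = 3·1 + 0, so a_6 = 3

[-8; 1, 2, 2, 1, 3, 3]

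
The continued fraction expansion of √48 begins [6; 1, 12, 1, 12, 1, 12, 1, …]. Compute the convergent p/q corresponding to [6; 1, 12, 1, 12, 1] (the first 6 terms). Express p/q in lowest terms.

1351/195

Start with 1.
12 + 1/(1/1) = 12 + 1/1 = 13/1
1 + 1/(13/1) = 1 + 1/13 = 14/13
12 + 1/(14/13) = 12 + 13/14 = 181/14
1 + 1/(181/14) = 1 + 14/181 = 195/181
6 + 1/(195/181) = 6 + 181/195 = 1351/195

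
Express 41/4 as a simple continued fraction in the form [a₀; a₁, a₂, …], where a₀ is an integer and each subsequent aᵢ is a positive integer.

41 ÷ 4 → quotient 10, remainder 1
4 ÷ 1 → quotient 4, remainder 0

[10; 4]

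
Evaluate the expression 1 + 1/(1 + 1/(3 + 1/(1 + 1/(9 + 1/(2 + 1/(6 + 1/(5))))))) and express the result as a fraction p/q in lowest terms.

Build up convergents one term at a time:
a_0 = 1: 1/1
a_1 = 1: 2/1
a_2 = 3: 7/4
a_3 = 1: 9/5
a_4 = 9: 88/49
a_5 = 2: 185/103
a_6 = 6: 1198/667
a_7 = 5: 6175/3438

6175/3438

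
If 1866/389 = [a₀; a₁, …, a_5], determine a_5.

1866 ÷ 389 → quotient 4, remainder 310
389 ÷ 310 → quotient 1, remainder 79
310 ÷ 79 → quotient 3, remainder 73
79 ÷ 73 → quotient 1, remainder 6
73 ÷ 6 → quotient 12, remainder 1
6 ÷ 1 → quotient 6, remainder 0

6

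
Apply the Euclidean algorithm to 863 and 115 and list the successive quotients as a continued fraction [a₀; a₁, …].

Repeatedly divide and take the remainder:
⌊863/115⌋ = 7, remainder 58
⌊115/58⌋ = 1, remainder 57
⌊58/57⌋ = 1, remainder 1
⌊57/1⌋ = 57, remainder 0

[7; 1, 1, 57]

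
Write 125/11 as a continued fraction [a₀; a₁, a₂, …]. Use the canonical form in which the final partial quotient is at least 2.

Run the Euclidean algorithm, recording each quotient:
⌊125/11⌋ = 11, remainder 4
⌊11/4⌋ = 2, remainder 3
⌊4/3⌋ = 1, remainder 1
⌊3/1⌋ = 3, remainder 0

[11; 2, 1, 3]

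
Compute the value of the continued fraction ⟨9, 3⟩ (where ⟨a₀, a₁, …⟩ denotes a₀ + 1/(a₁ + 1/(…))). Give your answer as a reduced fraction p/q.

28/3

Build up convergents one term at a time:
a_0 = 9: 9/1
a_1 = 3: 28/3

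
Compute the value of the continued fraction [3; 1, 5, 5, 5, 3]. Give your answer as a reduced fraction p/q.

Use the convergent recurrence hₖ = aₖ·hₖ₋₁ + hₖ₋₂ (and likewise for the denominators kₖ):
a_0 = 3: 3/1
a_1 = 1: 4/1
a_2 = 5: 23/6
a_3 = 5: 119/31
a_4 = 5: 618/161
a_5 = 3: 1973/514

1973/514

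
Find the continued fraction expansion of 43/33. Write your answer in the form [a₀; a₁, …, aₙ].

Run the Euclidean algorithm, recording each quotient:
43 = 1·33 + 10, so a_0 = 1
33 = 3·10 + 3, so a_1 = 3
10 = 3·3 + 1, so a_2 = 3
3 = 3·1 + 0, so a_3 = 3

[1; 3, 3, 3]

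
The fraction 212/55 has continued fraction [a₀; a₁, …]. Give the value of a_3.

⌊212/55⌋ = 3, remainder 47
⌊55/47⌋ = 1, remainder 8
⌊47/8⌋ = 5, remainder 7
⌊8/7⌋ = 1, remainder 1

1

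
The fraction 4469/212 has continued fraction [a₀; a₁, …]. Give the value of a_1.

12

⌊4469/212⌋ = 21, remainder 17
⌊212/17⌋ = 12, remainder 8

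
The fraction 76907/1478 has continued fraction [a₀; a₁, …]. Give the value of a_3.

76907 ÷ 1478 → quotient 52, remainder 51
1478 ÷ 51 → quotient 28, remainder 50
51 ÷ 50 → quotient 1, remainder 1
50 ÷ 1 → quotient 50, remainder 0

50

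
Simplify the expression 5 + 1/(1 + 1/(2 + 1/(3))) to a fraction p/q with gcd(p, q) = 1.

Start with 3.
2 + 1/(3/1) = 2 + 1/3 = 7/3
1 + 1/(7/3) = 1 + 3/7 = 10/7
5 + 1/(10/7) = 5 + 7/10 = 57/10

57/10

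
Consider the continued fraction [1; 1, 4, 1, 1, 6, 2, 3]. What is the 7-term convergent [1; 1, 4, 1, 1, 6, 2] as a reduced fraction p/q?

Start with 2.
6 + 1/(2/1) = 6 + 1/2 = 13/2
1 + 1/(13/2) = 1 + 2/13 = 15/13
1 + 1/(15/13) = 1 + 13/15 = 28/15
4 + 1/(28/15) = 4 + 15/28 = 127/28
1 + 1/(127/28) = 1 + 28/127 = 155/127
1 + 1/(155/127) = 1 + 127/155 = 282/155

282/155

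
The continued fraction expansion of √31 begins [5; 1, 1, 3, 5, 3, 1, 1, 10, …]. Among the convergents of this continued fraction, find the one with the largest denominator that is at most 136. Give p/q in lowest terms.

List convergents until the denominator exceeds the bound:
a_0 = 5: 5/1  (≤ bound)
a_1 = 1: 6/1  (≤ bound)
a_2 = 1: 11/2  (≤ bound)
a_3 = 3: 39/7  (≤ bound)
a_4 = 5: 206/37  (≤ bound)
a_5 = 3: 657/118  (≤ bound)
a_6 = 1: 863/155  (> 136, stop)

657/118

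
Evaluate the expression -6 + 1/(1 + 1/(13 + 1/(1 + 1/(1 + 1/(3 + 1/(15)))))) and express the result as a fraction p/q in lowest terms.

-7902/1559

Start with 15.
3 + 1/(15/1) = 3 + 1/15 = 46/15
1 + 1/(46/15) = 1 + 15/46 = 61/46
1 + 1/(61/46) = 1 + 46/61 = 107/61
13 + 1/(107/61) = 13 + 61/107 = 1452/107
1 + 1/(1452/107) = 1 + 107/1452 = 1559/1452
-6 + 1/(1559/1452) = -6 + 1452/1559 = -7902/1559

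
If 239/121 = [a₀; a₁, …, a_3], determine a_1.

Repeatedly divide and take the remainder:
239 ÷ 121 → quotient 1, remainder 118
121 ÷ 118 → quotient 1, remainder 3

1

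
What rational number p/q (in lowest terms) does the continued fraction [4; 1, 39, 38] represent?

Start with 38.
39 + 1/(38/1) = 39 + 1/38 = 1483/38
1 + 1/(1483/38) = 1 + 38/1483 = 1521/1483
4 + 1/(1521/1483) = 4 + 1483/1521 = 7567/1521

7567/1521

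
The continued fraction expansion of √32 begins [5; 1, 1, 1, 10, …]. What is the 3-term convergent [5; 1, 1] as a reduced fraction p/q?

a_0 = 5: 5/1
a_1 = 1: 6/1
a_2 = 1: 11/2

11/2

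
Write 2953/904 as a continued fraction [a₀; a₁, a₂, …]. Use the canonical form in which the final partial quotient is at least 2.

[3; 3, 1, 3, 60]

2953 ÷ 904 → quotient 3, remainder 241
904 ÷ 241 → quotient 3, remainder 181
241 ÷ 181 → quotient 1, remainder 60
181 ÷ 60 → quotient 3, remainder 1
60 ÷ 1 → quotient 60, remainder 0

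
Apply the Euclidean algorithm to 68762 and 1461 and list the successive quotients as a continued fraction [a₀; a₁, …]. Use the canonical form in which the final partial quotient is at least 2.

[47; 15, 2, 1, 1, 1, 3, 3]

Run the Euclidean algorithm, recording each quotient:
68762 = 47·1461 + 95, so a_0 = 47
1461 = 15·95 + 36, so a_1 = 15
95 = 2·36 + 23, so a_2 = 2
36 = 1·23 + 13, so a_3 = 1
23 = 1·13 + 10, so a_4 = 1
13 = 1·10 + 3, so a_5 = 1
10 = 3·3 + 1, so a_6 = 3
3 = 3·1 + 0, so a_7 = 3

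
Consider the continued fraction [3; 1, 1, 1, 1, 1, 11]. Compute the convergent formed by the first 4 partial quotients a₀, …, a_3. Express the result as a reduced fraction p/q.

11/3

Work from the innermost term outward:
Start with 1.
1 + 1/(1/1) = 1 + 1/1 = 2/1
1 + 1/(2/1) = 1 + 1/2 = 3/2
3 + 1/(3/2) = 3 + 2/3 = 11/3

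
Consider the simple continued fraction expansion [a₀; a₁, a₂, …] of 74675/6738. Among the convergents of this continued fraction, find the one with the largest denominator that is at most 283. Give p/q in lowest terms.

a_0 = 11: 11/1  (≤ bound)
a_1 = 12: 133/12  (≤ bound)
a_2 = 10: 1341/121  (≤ bound)
a_3 = 3: 4156/375  (> 283, stop)

1341/121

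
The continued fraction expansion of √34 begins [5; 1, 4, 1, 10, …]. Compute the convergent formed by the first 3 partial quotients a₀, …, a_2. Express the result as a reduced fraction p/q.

Start with 4.
1 + 1/(4/1) = 1 + 1/4 = 5/4
5 + 1/(5/4) = 5 + 4/5 = 29/5

29/5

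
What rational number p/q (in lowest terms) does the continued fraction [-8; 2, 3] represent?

Start with 3.
2 + 1/(3/1) = 2 + 1/3 = 7/3
-8 + 1/(7/3) = -8 + 3/7 = -53/7

-53/7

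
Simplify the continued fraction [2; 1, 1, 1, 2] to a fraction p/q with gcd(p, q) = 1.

21/8

Work from the innermost term outward:
Start with 2.
1 + 1/(2/1) = 1 + 1/2 = 3/2
1 + 1/(3/2) = 1 + 2/3 = 5/3
1 + 1/(5/3) = 1 + 3/5 = 8/5
2 + 1/(8/5) = 2 + 5/8 = 21/8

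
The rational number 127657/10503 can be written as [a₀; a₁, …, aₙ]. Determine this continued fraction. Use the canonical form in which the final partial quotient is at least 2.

[12; 6, 2, 11, 1, 1, 2, 13]

Run the Euclidean algorithm, recording each quotient:
127657 = 12·10503 + 1621, so a_0 = 12
10503 = 6·1621 + 777, so a_1 = 6
1621 = 2·777 + 67, so a_2 = 2
777 = 11·67 + 40, so a_3 = 11
67 = 1·40 + 27, so a_4 = 1
40 = 1·27 + 13, so a_5 = 1
27 = 2·13 + 1, so a_6 = 2
13 = 13·1 + 0, so a_7 = 13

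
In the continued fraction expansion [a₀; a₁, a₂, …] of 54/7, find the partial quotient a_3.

54 ÷ 7 → quotient 7, remainder 5
7 ÷ 5 → quotient 1, remainder 2
5 ÷ 2 → quotient 2, remainder 1
2 ÷ 1 → quotient 2, remainder 0

2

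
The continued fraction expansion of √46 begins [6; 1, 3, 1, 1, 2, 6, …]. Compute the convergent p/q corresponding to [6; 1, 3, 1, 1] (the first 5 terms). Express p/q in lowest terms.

61/9

Build up convergents one term at a time:
a_0 = 6: 6/1
a_1 = 1: 7/1
a_2 = 3: 27/4
a_3 = 1: 34/5
a_4 = 1: 61/9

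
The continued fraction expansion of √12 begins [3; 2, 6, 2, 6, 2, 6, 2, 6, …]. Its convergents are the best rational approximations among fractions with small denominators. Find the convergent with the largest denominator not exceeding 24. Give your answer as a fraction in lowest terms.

a_0 = 3: 3/1  (≤ bound)
a_1 = 2: 7/2  (≤ bound)
a_2 = 6: 45/13  (≤ bound)
a_3 = 2: 97/28  (> 24, stop)

45/13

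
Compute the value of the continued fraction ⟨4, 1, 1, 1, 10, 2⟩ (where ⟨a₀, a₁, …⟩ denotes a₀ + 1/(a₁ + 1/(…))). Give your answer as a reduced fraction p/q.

Start with 2.
10 + 1/(2/1) = 10 + 1/2 = 21/2
1 + 1/(21/2) = 1 + 2/21 = 23/21
1 + 1/(23/21) = 1 + 21/23 = 44/23
1 + 1/(44/23) = 1 + 23/44 = 67/44
4 + 1/(67/44) = 4 + 44/67 = 312/67

312/67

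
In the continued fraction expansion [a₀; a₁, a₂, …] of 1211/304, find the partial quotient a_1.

1211 = 3·304 + 299, so a_0 = 3
304 = 1·299 + 5, so a_1 = 1

1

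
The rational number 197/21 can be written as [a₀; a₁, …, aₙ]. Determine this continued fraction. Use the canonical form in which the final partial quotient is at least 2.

[9; 2, 1, 1, 1, 2]

197 ÷ 21 → quotient 9, remainder 8
21 ÷ 8 → quotient 2, remainder 5
8 ÷ 5 → quotient 1, remainder 3
5 ÷ 3 → quotient 1, remainder 2
3 ÷ 2 → quotient 1, remainder 1
2 ÷ 1 → quotient 2, remainder 0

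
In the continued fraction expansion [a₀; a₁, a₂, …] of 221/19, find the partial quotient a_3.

Apply division with remainder until the remainder is 0:
221 ÷ 19 → quotient 11, remainder 12
19 ÷ 12 → quotient 1, remainder 7
12 ÷ 7 → quotient 1, remainder 5
7 ÷ 5 → quotient 1, remainder 2

1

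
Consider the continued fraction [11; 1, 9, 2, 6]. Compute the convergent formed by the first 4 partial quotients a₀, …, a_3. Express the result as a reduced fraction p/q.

250/21

Collapse the nested fraction from the inside out:
Start with 2.
9 + 1/(2/1) = 9 + 1/2 = 19/2
1 + 1/(19/2) = 1 + 2/19 = 21/19
11 + 1/(21/19) = 11 + 19/21 = 250/21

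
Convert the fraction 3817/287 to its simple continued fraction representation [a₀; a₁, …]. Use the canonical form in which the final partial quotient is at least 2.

3817 ÷ 287 → quotient 13, remainder 86
287 ÷ 86 → quotient 3, remainder 29
86 ÷ 29 → quotient 2, remainder 28
29 ÷ 28 → quotient 1, remainder 1
28 ÷ 1 → quotient 28, remainder 0

[13; 3, 2, 1, 28]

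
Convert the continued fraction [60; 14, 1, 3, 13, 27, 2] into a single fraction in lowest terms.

2590603/43128

Use the convergent recurrence hₖ = aₖ·hₖ₋₁ + hₖ₋₂ (and likewise for the denominators kₖ):
a_0 = 60: 60/1
a_1 = 14: 841/14
a_2 = 1: 901/15
a_3 = 3: 3544/59
a_4 = 13: 46973/782
a_5 = 27: 1271815/21173
a_6 = 2: 2590603/43128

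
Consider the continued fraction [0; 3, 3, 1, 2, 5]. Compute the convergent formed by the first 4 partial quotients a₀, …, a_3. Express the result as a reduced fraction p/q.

Start with 1.
3 + 1/(1/1) = 3 + 1/1 = 4/1
3 + 1/(4/1) = 3 + 1/4 = 13/4
0 + 1/(13/4) = 0 + 4/13 = 4/13

4/13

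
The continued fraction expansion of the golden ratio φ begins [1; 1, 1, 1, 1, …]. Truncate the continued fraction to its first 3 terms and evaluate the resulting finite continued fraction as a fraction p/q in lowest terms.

3/2

Compute successive convergents:
a_0 = 1: 1/1
a_1 = 1: 2/1
a_2 = 1: 3/2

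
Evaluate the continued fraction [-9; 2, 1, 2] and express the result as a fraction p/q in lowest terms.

-69/8

Start with 2.
1 + 1/(2/1) = 1 + 1/2 = 3/2
2 + 1/(3/2) = 2 + 2/3 = 8/3
-9 + 1/(8/3) = -9 + 3/8 = -69/8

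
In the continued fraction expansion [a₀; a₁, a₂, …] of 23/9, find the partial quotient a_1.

1

Repeatedly divide and take the remainder:
23 ÷ 9 → quotient 2, remainder 5
9 ÷ 5 → quotient 1, remainder 4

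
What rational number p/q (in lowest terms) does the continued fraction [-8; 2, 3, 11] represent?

-598/79

Start with 11.
3 + 1/(11/1) = 3 + 1/11 = 34/11
2 + 1/(34/11) = 2 + 11/34 = 79/34
-8 + 1/(79/34) = -8 + 34/79 = -598/79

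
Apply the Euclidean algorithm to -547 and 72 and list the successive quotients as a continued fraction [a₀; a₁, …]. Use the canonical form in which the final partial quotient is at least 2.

⌊-547/72⌋ = -8, remainder 29
⌊72/29⌋ = 2, remainder 14
⌊29/14⌋ = 2, remainder 1
⌊14/1⌋ = 14, remainder 0

[-8; 2, 2, 14]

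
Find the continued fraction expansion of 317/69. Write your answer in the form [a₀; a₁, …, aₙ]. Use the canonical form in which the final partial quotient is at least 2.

[4; 1, 1, 2, 6, 2]

⌊317/69⌋ = 4, remainder 41
⌊69/41⌋ = 1, remainder 28
⌊41/28⌋ = 1, remainder 13
⌊28/13⌋ = 2, remainder 2
⌊13/2⌋ = 6, remainder 1
⌊2/1⌋ = 2, remainder 0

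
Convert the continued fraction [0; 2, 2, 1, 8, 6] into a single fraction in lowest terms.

Work from the innermost term outward:
Start with 6.
8 + 1/(6/1) = 8 + 1/6 = 49/6
1 + 1/(49/6) = 1 + 6/49 = 55/49
2 + 1/(55/49) = 2 + 49/55 = 159/55
2 + 1/(159/55) = 2 + 55/159 = 373/159
0 + 1/(373/159) = 0 + 159/373 = 159/373

159/373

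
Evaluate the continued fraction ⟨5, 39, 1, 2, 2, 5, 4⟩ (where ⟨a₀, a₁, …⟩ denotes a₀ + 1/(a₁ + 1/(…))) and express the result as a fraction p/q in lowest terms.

Starting at the tail and folding back:
Start with 4.
5 + 1/(4/1) = 5 + 1/4 = 21/4
2 + 1/(21/4) = 2 + 4/21 = 46/21
2 + 1/(46/21) = 2 + 21/46 = 113/46
1 + 1/(113/46) = 1 + 46/113 = 159/113
39 + 1/(159/113) = 39 + 113/159 = 6314/159
5 + 1/(6314/159) = 5 + 159/6314 = 31729/6314

31729/6314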